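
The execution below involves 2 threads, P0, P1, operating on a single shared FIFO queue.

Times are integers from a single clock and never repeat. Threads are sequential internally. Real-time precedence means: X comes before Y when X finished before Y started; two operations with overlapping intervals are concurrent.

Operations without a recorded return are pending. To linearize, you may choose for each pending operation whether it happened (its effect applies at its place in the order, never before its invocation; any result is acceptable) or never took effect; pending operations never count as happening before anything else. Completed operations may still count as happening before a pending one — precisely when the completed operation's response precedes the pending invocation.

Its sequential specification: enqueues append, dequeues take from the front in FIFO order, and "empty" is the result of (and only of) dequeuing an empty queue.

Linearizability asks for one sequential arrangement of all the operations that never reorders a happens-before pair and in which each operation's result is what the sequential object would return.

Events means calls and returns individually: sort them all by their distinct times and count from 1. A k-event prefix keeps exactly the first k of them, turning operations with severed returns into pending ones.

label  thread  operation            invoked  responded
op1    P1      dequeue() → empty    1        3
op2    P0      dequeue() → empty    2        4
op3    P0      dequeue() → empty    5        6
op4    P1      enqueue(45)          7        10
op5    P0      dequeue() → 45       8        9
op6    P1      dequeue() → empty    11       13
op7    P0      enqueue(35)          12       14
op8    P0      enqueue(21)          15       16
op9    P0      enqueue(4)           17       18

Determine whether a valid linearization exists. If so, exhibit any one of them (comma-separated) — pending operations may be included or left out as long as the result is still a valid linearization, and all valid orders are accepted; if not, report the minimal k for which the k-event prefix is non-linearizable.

1. op1 dequeue() → empty, leaving queue <>
2. op2 dequeue() → empty, leaving queue <>
3. op3 dequeue() → empty, leaving queue <>
4. op4 enqueue(45), leaving queue <45>
5. op5 dequeue() → 45, leaving queue <>
6. op6 dequeue() → empty, leaving queue <>
7. op7 enqueue(35), leaving queue <35>
8. op8 enqueue(21), leaving queue <35,21>
9. op9 enqueue(4), leaving queue <35,21,4>

linearizable — witness: op1, op2, op3, op4, op5, op6, op7, op8, op9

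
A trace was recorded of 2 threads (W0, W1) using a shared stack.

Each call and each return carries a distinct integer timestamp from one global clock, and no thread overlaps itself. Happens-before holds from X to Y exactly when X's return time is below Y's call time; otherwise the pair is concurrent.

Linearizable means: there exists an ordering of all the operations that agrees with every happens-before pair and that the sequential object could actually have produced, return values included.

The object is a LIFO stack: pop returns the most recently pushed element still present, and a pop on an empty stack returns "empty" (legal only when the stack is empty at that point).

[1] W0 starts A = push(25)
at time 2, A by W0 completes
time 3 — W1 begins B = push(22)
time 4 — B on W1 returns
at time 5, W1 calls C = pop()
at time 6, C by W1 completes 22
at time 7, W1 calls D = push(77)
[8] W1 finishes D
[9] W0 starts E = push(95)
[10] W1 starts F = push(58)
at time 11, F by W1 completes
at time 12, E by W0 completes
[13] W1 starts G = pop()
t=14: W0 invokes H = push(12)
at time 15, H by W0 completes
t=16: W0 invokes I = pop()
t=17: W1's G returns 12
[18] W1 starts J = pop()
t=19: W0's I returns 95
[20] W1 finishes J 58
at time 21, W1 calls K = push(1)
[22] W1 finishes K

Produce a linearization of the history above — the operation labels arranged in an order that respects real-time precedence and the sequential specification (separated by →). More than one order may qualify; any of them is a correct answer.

A → B → C → D → E → F → H → G → J → I → K

step 1: A push(25) — stack <25>
step 2: B push(22) — stack <25,22>
step 3: C pop() → 22 — stack <25>
step 4: D push(77) — stack <25,77>
step 5: E push(95) — stack <25,77,95>
step 6: F push(58) — stack <25,77,95,58>
step 7: H push(12) — stack <25,77,95,58,12>
step 8: G pop() → 12 — stack <25,77,95,58>
step 9: J pop() → 58 — stack <25,77,95>
step 10: I pop() → 95 — stack <25,77>
step 11: K push(1) — stack <25,77,1>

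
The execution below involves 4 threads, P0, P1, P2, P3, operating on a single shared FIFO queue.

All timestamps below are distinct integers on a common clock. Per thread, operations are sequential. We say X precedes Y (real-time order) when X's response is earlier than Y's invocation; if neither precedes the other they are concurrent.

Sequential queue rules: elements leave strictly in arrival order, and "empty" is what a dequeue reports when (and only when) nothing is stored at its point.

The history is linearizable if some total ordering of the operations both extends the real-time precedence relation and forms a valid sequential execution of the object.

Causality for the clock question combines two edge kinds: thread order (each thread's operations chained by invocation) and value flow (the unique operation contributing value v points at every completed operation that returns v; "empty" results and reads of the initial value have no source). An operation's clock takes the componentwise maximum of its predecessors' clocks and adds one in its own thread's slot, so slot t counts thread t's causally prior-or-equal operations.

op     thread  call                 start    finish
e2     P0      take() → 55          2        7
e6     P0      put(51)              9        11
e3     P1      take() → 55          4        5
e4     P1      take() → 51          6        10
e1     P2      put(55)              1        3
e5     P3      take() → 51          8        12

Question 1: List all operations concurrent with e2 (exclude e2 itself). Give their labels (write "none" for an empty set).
overlap test against e2 [2,7]: concurrent iff the interval meets 2..7
e1 [1,3]: concurrent
e3 [4,5]: concurrent
e4 [6,10]: concurrent
e5 [8,12]: after
e6 [9,11]: after

e1, e3, e4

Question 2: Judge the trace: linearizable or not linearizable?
the violation lands at event 7, e2's response at time 7: events 1..6 linearize, events 1..7 do not
no legal order exists: 3 real-time-consistent candidates over 3 completed FIFO queue operations, all rejected
no completion choice of the 1 pending operation (e4) rescues it — every subset was tried
e.g. e1, e2, e3 (pending dropped): illegal at step 3, since e3 take() → 55 cannot apply there
e.g. e1, e3, e2 (pending dropped): illegal at step 3, since e2 take() → 55 cannot apply there

not linearizable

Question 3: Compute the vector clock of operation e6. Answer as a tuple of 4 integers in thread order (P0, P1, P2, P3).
e1 (invocation 1): nothing precedes it; P2's component alone gives (0, 0, 1, 0)
merge at e3 (invoked 4): VC(e1)=(0, 0, 1, 0), own-thread bump on P1 → (0, 1, 1, 0)
merge at e2 (invoked 2): VC(e1)=(0, 0, 1, 0), own-thread bump on P0 → (1, 0, 1, 0)
merge at e6 (invoked 9): VC(e2)=(1, 0, 1, 0), own-thread bump on P0 → (2, 0, 1, 0)
merge at e5 (invoked 8): VC(e6)=(2, 0, 1, 0), own-thread bump on P3 → (2, 0, 1, 1)
merge at e4 (invoked 6): VC(e3)=(0, 1, 1, 0), VC(e6)=(2, 0, 1, 0), own-thread bump on P1 → (2, 2, 1, 0)
target: VC(e6) = (2, 0, 1, 0)

(2, 0, 1, 0)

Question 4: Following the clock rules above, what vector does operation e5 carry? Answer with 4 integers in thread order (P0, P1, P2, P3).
e1, invoked 1, has no incoming edges; only P2's bump applies → (0, 0, 1, 0)
invoked at 4, e3 merges VC(e1)=(0, 0, 1, 0) and bumps P1's slot → (0, 1, 1, 0)
invoked at 2, e2 merges VC(e1)=(0, 0, 1, 0) and bumps P0's slot → (1, 0, 1, 0)
invoked at 9, e6 merges VC(e2)=(1, 0, 1, 0) and bumps P0's slot → (2, 0, 1, 0)
invoked at 8, e5 merges VC(e6)=(2, 0, 1, 0) and bumps P3's slot → (2, 0, 1, 1)
invoked at 6, e4 merges VC(e3)=(0, 1, 1, 0), VC(e6)=(2, 0, 1, 0) and bumps P1's slot → (2, 2, 1, 0)
target: VC(e5) = (2, 0, 1, 1)

(2, 0, 1, 1)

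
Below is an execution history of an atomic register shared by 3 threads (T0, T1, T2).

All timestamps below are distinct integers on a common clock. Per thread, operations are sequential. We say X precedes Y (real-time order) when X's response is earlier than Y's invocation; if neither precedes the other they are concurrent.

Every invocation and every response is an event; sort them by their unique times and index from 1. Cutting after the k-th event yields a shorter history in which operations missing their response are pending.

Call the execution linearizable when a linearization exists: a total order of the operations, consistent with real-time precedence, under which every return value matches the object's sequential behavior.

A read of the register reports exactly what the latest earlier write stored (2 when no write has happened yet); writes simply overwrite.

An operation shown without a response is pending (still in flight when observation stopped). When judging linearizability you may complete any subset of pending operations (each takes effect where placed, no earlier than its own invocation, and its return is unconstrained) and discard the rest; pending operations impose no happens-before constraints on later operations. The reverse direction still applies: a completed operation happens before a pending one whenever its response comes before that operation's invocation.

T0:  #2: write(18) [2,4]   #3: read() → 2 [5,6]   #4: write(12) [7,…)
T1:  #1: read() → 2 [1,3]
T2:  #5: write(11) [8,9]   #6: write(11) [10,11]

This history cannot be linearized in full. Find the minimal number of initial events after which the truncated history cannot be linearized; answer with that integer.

6

events 1..5 are linearizable, e.g. via #1, #2:
1. #1 read() → 2, leaving value 2
2. #2 write(18), leaving value 18
once event 6 joins (#3's response, time 6), exhaustive search finds no witness
take #1, #2, #3: step 3 already fails, because #3 read() → 2 cannot occur there
take #2, #1, #3: step 2 already fails, because #1 read() → 2 cannot occur there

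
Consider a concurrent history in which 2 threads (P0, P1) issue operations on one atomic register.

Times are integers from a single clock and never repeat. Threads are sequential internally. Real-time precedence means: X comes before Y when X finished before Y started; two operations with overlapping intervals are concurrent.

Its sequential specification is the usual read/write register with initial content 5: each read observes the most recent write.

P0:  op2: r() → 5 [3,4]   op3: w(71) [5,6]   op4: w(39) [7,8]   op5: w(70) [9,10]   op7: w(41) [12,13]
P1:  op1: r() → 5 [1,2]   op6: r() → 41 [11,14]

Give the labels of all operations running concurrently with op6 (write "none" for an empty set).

op7

op6 spans [11,14]: anything still running between times 11 and 14 counts as concurrent
op1 [1,2]: before
op2 [3,4]: before
op3 [5,6]: before
op4 [7,8]: before
op5 [9,10]: before
op7 [12,13]: concurrent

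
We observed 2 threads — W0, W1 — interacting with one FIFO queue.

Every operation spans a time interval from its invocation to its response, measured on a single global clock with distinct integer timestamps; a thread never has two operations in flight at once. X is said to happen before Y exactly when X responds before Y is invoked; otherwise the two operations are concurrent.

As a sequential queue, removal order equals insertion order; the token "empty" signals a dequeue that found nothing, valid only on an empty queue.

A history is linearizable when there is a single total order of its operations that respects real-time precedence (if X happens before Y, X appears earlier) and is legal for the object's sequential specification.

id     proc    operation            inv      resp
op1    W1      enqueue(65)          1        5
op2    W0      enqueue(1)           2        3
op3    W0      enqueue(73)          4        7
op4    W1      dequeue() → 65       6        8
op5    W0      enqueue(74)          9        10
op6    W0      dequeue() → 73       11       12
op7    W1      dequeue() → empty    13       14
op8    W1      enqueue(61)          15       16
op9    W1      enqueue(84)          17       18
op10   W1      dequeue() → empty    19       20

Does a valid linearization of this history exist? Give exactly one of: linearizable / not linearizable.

already the first 12 events (up to op6's response at time 12) admit no linearization; the first 11 still do
every one of the 5 real-time-consistent orders over 6 completed FIFO queue ops fails the sequential spec
e.g. op1, op2, op3, op4, op5, op6: illegal at step 6, since op6 dequeue() → 73 cannot apply there
e.g. op1, op2, op4, op3, op5, op6: illegal at step 6, since op6 dequeue() → 73 cannot apply there

not linearizable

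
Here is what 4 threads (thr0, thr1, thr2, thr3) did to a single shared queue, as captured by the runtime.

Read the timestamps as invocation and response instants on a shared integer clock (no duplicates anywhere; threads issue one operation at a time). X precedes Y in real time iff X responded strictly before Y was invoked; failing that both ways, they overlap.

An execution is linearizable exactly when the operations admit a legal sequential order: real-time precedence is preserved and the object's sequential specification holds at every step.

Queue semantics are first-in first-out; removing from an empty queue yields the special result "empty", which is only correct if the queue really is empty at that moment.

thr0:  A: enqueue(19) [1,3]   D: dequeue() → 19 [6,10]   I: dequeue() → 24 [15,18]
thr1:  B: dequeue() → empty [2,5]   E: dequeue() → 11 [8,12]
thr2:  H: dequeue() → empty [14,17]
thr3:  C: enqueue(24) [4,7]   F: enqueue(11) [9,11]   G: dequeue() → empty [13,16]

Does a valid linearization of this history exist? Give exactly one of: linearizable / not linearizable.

not linearizable

already the first 12 events (up to E's response at time 12) admit no linearization; the first 11 still do
6 completed operations, 22 real-time-consistent orders — every queue replay fails
one such order, A, B, C, D, E, F, breaks at step 2 where B dequeue() → empty is illegal
one such order, A, B, C, D, F, E, breaks at step 2 where B dequeue() → empty is illegal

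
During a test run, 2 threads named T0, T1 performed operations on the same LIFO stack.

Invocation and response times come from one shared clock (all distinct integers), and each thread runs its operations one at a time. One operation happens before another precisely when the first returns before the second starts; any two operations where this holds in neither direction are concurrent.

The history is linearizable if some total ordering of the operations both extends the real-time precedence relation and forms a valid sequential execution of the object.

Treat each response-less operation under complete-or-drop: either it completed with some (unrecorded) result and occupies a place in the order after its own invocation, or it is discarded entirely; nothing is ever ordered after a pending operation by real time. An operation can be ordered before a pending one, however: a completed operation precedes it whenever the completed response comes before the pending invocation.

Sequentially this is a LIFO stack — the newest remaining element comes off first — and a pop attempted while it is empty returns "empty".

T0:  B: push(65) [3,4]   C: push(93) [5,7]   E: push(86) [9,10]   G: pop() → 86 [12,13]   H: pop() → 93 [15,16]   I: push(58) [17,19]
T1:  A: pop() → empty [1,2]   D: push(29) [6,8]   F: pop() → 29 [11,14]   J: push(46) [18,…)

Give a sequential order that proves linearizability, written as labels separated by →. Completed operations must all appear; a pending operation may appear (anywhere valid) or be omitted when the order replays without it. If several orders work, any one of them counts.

A → B → C → D → E → G → F → H → I

after step 1 (A pop() → empty): stack <>
after step 2 (B push(65)): stack <65>
after step 3 (C push(93)): stack <65,93>
after step 4 (D push(29)): stack <65,93,29>
after step 5 (E push(86)): stack <65,93,29,86>
after step 6 (G pop() → 86): stack <65,93,29>
after step 7 (F pop() → 29): stack <65,93>
after step 8 (H pop() → 93): stack <65>
after step 9 (I push(58)): stack <65,58>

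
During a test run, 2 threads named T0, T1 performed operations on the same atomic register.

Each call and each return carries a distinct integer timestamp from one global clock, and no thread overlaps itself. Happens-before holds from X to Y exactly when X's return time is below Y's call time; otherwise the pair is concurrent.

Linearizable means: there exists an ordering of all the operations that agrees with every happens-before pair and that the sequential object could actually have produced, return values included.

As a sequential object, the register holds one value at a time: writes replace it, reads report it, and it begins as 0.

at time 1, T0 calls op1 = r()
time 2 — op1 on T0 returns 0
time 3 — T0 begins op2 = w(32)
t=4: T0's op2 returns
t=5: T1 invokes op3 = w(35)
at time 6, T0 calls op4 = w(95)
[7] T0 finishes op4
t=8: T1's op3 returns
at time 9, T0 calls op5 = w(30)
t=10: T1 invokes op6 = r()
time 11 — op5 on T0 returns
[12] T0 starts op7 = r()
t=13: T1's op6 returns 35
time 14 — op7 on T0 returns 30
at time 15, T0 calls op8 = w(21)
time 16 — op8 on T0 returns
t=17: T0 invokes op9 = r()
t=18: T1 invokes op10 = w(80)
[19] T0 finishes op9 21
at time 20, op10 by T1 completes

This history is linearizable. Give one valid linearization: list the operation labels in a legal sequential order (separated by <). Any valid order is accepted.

after step 1 (op1 r() → 0): value 0
after step 2 (op2 w(32)): value 32
after step 3 (op4 w(95)): value 95
after step 4 (op3 w(35)): value 35
after step 5 (op6 r() → 35): value 35
after step 6 (op5 w(30)): value 30
after step 7 (op7 r() → 30): value 30
after step 8 (op8 w(21)): value 21
after step 9 (op9 r() → 21): value 21
after step 10 (op10 w(80)): value 80

op1 < op2 < op4 < op3 < op6 < op5 < op7 < op8 < op9 < op10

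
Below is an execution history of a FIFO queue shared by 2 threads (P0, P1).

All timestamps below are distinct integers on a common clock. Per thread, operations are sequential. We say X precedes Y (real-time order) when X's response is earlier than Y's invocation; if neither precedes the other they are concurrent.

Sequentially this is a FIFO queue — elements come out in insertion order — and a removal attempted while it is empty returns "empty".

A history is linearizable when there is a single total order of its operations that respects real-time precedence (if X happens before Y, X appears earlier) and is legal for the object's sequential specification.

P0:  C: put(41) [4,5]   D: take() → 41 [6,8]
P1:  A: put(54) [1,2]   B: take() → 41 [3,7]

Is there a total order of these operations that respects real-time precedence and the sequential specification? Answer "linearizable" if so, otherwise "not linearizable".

not linearizable

prefix check: 1..7 passes, 1..8 fails once D's time-8 response joins
3 orders of the 4 completed FIFO queue ops respect real time; none is legal
sample order A, B, C, D stalls at step 2 — B take() → 41 has no legal effect
sample order A, C, B, D stalls at step 3 — B take() → 41 has no legal effect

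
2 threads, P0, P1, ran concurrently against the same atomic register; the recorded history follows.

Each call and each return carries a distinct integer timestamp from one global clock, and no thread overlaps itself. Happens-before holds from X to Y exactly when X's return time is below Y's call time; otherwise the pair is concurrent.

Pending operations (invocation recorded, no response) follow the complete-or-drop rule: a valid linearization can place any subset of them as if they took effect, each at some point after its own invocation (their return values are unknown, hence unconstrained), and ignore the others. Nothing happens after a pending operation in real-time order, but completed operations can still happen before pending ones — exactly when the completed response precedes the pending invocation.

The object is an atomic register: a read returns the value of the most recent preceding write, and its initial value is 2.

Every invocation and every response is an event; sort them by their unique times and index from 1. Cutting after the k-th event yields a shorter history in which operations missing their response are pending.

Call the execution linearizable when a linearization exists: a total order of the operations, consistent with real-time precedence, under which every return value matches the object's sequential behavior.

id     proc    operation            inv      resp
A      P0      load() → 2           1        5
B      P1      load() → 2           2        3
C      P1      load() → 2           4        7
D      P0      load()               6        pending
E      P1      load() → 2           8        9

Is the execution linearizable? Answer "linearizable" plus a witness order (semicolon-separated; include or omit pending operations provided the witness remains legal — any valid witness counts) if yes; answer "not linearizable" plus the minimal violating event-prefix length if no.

linearizable — witness: A; B; C; D; E

step 1: A load() → 2 — value 2
step 2: B load() → 2 — value 2
step 3: C load() → 2 — value 2
step 4: D load() (pending, included) — value 2
step 5: E load() → 2 — value 2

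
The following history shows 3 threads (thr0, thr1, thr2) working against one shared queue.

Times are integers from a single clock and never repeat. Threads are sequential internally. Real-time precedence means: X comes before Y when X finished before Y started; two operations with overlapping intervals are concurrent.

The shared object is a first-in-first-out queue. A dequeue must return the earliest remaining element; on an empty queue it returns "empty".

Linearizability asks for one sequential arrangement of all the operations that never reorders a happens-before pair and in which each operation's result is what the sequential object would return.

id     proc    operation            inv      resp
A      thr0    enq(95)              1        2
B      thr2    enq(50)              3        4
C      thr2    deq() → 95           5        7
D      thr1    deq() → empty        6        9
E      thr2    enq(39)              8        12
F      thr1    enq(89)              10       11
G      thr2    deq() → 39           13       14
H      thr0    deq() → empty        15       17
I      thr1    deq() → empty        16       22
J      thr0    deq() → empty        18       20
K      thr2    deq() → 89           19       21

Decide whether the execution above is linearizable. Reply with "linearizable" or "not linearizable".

not linearizable

already the first 9 events (up to D's response at time 9) admit no linearization; the first 8 still do
every one of the 2 real-time-consistent orders over 4 completed queue ops fails the sequential spec
every completion of the 1 pending operation (E) was checked; none linearizes
sample order A, B, C, D (pending dropped) stalls at step 4 — D deq() → empty has no legal effect
sample order A, B, D, C (pending dropped) stalls at step 3 — D deq() → empty has no legal effect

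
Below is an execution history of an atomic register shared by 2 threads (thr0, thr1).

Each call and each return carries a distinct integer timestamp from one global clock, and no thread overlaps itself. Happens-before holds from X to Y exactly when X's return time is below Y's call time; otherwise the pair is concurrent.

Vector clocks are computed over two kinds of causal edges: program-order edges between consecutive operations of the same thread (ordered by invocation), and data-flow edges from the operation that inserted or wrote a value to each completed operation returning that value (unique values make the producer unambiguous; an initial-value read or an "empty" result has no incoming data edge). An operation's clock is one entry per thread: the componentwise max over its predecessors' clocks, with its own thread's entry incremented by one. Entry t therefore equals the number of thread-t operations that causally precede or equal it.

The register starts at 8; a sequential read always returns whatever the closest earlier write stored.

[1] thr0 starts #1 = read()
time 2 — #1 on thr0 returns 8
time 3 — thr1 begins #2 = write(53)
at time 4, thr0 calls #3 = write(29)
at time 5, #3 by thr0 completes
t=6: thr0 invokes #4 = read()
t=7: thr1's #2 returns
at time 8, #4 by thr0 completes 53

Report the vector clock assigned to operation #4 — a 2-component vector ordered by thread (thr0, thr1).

#2 (invocation 3): nothing precedes it; thr1's component alone gives (0, 1)
#1 (invocation 1): nothing precedes it; thr0's component alone gives (1, 0)
#3, invoked 4, takes VC(#1)=(1, 0) under max, adds 1 for thr0 → (2, 0)
#4, invoked 6, takes VC(#2)=(0, 1), VC(#3)=(2, 0) under max, adds 1 for thr0 → (3, 1)
target: VC(#4) = (3, 1)

(3, 1)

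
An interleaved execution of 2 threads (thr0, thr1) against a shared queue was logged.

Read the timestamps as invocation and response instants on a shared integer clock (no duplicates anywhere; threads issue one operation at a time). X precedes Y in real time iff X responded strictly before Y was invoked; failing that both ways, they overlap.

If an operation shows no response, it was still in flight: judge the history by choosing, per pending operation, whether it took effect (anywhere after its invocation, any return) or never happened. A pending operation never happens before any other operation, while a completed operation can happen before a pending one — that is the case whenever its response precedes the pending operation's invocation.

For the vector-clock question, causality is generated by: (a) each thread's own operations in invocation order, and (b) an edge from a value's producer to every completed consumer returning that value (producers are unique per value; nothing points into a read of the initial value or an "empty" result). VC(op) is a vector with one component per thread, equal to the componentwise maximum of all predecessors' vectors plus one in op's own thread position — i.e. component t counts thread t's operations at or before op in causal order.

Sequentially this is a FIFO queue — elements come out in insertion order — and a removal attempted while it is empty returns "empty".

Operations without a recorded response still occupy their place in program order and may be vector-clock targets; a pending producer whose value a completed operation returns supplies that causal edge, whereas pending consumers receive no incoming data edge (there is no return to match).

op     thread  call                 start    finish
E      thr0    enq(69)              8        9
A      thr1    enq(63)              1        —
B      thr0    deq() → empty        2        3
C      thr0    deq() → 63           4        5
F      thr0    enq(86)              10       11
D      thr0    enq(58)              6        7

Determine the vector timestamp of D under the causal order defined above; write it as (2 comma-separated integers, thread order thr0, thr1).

(3, 1)

VC(A, invoked at 1): no causal predecessors; +1 on thr1 → (0, 1)
VC(B, invoked at 2): no causal predecessors; +1 on thr0 → (1, 0)
merge at C (invoked 4): VC(A)=(0, 1), VC(B)=(1, 0), own-thread bump on thr0 → (2, 1)
merge at D (invoked 6): VC(C)=(2, 1), own-thread bump on thr0 → (3, 1)
merge at E (invoked 8): VC(D)=(3, 1), own-thread bump on thr0 → (4, 1)
merge at F (invoked 10): VC(E)=(4, 1), own-thread bump on thr0 → (5, 1)
target: VC(D) = (3, 1)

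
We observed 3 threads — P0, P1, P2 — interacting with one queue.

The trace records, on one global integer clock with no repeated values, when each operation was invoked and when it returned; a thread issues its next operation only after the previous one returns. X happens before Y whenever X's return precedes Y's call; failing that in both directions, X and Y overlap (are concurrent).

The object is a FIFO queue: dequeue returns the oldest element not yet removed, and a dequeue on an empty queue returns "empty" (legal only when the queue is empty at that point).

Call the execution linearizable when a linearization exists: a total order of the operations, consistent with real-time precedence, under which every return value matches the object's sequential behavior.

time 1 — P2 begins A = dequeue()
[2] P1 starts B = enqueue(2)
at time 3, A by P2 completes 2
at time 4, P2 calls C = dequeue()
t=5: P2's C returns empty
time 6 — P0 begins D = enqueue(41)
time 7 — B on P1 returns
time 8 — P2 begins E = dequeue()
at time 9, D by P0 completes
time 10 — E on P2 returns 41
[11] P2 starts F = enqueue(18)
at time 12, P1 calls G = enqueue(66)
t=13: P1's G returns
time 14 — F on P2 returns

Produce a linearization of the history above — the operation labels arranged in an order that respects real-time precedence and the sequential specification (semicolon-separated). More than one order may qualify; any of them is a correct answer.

B; A; C; D; E; F; G

1. B enqueue(2), leaving queue <2>
2. A dequeue() → 2, leaving queue <>
3. C dequeue() → empty, leaving queue <>
4. D enqueue(41), leaving queue <41>
5. E dequeue() → 41, leaving queue <>
6. F enqueue(18), leaving queue <18>
7. G enqueue(66), leaving queue <18,66>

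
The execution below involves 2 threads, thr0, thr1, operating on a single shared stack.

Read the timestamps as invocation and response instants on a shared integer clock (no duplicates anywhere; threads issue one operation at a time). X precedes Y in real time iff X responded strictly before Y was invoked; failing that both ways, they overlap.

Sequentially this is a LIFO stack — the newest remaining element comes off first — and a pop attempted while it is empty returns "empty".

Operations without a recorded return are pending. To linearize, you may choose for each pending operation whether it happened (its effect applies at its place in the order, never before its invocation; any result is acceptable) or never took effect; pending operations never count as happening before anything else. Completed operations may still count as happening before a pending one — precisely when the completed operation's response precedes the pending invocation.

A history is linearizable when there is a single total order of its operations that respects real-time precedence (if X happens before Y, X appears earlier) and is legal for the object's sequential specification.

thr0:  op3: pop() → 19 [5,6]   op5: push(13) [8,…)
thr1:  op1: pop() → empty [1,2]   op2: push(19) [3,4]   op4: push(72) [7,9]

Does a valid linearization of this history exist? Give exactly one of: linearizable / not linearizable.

linearizable

witness order: op1, op2, op3, op4
1. op1 pop() → empty, leaving stack <>
2. op2 push(19), leaving stack <19>
3. op3 pop() → 19, leaving stack <>
4. op4 push(72), leaving stack <72>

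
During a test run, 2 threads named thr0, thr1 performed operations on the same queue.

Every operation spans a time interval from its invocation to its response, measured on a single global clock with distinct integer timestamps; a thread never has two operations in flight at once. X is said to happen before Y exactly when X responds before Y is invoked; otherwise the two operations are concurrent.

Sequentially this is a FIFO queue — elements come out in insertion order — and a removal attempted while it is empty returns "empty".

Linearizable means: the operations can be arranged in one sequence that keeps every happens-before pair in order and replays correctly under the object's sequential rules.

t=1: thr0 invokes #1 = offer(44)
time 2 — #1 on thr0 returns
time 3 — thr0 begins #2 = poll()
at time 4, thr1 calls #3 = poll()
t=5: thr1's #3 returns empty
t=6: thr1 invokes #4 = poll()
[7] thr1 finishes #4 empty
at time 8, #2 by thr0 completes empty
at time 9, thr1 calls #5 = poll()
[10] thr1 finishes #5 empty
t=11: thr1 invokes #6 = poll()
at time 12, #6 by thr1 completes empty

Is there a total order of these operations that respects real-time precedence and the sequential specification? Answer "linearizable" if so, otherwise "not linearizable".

not linearizable

events 1..7 are fine; event 8 — the response of #2 at time 8 — makes the prefix non-linearizable
3 orders of the 4 completed queue ops respect real time; none is legal
sample order #1, #2, #3, #4 stalls at step 2 — #2 poll() → empty has no legal effect
sample order #1, #3, #2, #4 stalls at step 2 — #3 poll() → empty has no legal effect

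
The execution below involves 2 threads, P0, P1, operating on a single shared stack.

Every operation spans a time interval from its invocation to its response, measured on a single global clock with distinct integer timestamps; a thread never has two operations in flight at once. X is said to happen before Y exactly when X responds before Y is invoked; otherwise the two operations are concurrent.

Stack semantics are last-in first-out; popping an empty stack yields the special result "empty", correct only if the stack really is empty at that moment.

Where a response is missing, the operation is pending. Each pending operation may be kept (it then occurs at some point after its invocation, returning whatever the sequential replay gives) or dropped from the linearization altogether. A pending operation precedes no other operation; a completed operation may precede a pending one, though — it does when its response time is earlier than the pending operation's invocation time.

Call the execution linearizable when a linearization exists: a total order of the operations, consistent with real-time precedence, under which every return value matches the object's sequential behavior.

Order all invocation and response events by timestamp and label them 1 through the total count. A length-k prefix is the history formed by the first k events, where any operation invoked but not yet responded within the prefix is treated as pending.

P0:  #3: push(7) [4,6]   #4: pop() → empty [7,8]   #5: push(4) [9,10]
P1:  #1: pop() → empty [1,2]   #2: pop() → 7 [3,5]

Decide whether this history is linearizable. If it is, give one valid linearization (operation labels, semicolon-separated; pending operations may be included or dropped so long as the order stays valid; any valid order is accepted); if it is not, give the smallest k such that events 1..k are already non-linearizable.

1. #1 pop() → empty, leaving stack <>
2. #3 push(7), leaving stack <7>
3. #2 pop() → 7, leaving stack <>
4. #4 pop() → empty, leaving stack <>
5. #5 push(4), leaving stack <4>

linearizable — witness: #1; #3; #2; #4; #5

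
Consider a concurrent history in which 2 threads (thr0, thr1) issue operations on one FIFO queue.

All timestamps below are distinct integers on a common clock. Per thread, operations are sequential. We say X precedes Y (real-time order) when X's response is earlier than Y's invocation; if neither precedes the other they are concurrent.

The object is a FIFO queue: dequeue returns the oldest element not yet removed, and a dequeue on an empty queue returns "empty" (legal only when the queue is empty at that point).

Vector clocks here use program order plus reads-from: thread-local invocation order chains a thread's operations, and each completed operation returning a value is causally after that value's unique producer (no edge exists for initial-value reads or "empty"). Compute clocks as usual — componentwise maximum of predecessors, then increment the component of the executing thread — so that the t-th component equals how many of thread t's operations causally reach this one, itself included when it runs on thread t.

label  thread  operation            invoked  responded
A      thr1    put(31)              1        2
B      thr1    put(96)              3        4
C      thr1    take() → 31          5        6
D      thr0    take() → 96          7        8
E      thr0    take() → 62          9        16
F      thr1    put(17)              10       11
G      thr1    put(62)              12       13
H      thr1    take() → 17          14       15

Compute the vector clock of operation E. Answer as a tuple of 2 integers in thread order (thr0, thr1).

A, invoked 1, has no incoming edges; only thr1's bump applies → (0, 1)
from VC(A)=(0, 1), B (invoked 3) maxes components and bumps thr1 → (0, 2)
from VC(A)=(0, 1), VC(B)=(0, 2), C (invoked 5) maxes components and bumps thr1 → (0, 3)
from VC(B)=(0, 2), D (invoked 7) maxes components and bumps thr0 → (1, 2)
from VC(C)=(0, 3), F (invoked 10) maxes components and bumps thr1 → (0, 4)
from VC(F)=(0, 4), G (invoked 12) maxes components and bumps thr1 → (0, 5)
from VC(F)=(0, 4), VC(G)=(0, 5), H (invoked 14) maxes components and bumps thr1 → (0, 6)
from VC(D)=(1, 2), VC(G)=(0, 5), E (invoked 9) maxes components and bumps thr0 → (2, 5)
target: VC(E) = (2, 5)

(2, 5)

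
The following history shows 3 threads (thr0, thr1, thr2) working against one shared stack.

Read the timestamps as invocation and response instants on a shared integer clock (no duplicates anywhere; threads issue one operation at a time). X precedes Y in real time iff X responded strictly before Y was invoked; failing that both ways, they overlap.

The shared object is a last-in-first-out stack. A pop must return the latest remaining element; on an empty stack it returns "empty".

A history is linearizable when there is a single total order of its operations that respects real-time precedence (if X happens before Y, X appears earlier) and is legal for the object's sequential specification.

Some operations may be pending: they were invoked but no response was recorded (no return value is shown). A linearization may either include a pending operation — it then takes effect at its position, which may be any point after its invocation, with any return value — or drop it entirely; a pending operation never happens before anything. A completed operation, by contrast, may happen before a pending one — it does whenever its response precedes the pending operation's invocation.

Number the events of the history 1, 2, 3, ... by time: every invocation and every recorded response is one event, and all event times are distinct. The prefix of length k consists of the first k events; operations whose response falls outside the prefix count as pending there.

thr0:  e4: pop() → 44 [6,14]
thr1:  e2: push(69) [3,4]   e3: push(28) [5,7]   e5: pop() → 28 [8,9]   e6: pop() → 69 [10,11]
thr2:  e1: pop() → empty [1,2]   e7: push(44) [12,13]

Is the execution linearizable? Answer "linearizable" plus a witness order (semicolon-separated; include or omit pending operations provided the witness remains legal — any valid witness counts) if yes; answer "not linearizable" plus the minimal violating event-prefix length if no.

linearizable — witness: e1; e2; e3; e5; e6; e7; e4

1. e1 pop() → empty, leaving stack <>
2. e2 push(69), leaving stack <69>
3. e3 push(28), leaving stack <69,28>
4. e5 pop() → 28, leaving stack <69>
5. e6 pop() → 69, leaving stack <>
6. e7 push(44), leaving stack <44>
7. e4 pop() → 44, leaving stack <>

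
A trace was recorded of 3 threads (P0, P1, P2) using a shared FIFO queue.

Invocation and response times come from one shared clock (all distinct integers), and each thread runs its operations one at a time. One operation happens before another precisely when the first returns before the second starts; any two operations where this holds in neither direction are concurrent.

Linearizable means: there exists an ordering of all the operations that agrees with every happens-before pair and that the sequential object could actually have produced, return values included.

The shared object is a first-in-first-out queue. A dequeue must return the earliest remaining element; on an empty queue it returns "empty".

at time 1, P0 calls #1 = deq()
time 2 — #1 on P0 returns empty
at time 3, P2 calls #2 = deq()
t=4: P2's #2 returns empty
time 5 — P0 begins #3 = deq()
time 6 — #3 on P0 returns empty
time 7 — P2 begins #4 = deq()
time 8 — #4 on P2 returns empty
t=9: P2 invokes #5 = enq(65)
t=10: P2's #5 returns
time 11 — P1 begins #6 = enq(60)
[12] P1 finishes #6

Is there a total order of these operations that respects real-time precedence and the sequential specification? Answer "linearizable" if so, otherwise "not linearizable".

witness order: #1, #2, #3, #4, #5, #6
step 1: #1 deq() → empty — queue <>
step 2: #2 deq() → empty — queue <>
step 3: #3 deq() → empty — queue <>
step 4: #4 deq() → empty — queue <>
step 5: #5 enq(65) — queue <65>
step 6: #6 enq(60) — queue <65,60>

linearizable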